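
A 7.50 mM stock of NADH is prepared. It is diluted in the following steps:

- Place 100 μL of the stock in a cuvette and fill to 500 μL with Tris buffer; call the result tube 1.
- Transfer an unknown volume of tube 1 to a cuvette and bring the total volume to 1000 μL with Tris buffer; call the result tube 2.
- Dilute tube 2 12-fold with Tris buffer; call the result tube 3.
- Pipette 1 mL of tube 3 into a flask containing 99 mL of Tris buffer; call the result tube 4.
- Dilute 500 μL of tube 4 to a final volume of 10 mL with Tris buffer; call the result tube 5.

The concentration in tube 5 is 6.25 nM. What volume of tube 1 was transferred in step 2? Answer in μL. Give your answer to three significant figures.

100 μL

Step 1: 100 μL brought to 500 μL → factor 500/100 = 5
Step 2: v brought to 1000 μL → factor = 1000 μL/v
Step 3: 12-fold → factor 12
Step 4: 1 mL + 99 mL = 100 mL total → factor 100/1 = 100
Step 5: 500 μL brought to 10 mL → factor 10000/500 = 20
Product of known-step factors = 1.2 × 10^5
Overall factor = 7.50 mM / (6.25 nM) = 1.2 × 10^6
Step-2 factor = 1.2 × 10^6 / 1.2 × 10^5 = 10
v = 1000 μL / 10 = 100 μL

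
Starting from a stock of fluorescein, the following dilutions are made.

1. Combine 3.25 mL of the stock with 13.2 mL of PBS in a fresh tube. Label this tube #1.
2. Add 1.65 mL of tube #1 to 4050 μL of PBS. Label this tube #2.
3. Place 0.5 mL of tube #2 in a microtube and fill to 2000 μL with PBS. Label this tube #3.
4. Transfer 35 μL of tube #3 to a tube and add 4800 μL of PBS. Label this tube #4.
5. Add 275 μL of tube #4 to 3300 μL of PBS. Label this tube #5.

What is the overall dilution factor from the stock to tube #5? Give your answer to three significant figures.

Step 1: 3.25 mL + 13.2 mL = 16.45 mL total → factor 16.45/3.25 = 5.0615
Step 2: 1.65 mL + 4050 μL = 5.7 mL total → factor 5.7/1.65 = 3.4545
Step 3: 0.5 mL brought to 2000 μL → factor 2/0.5 = 4
Step 4: 35 μL + 4800 μL = 4835 μL total → factor 4835/35 = 138.14
Step 5: 275 μL + 3300 μL = 3575 μL total → factor 3575/275 = 13
Overall dilution factor = 5.0615 × 3.4545 × 4 × 138.14 × 13 = 1.256 × 10^5

1.26 × 10^5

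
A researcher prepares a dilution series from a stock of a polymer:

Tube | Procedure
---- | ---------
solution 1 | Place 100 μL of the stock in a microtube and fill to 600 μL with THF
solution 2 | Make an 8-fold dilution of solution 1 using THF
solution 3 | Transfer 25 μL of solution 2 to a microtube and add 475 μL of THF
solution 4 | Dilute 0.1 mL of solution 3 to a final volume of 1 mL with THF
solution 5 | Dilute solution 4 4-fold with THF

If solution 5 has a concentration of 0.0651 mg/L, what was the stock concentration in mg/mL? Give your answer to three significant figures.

Step 1: 100 μL brought to 600 μL → factor 600/100 = 6
Step 2: 8-fold → factor 8
Step 3: 25 μL + 475 μL = 500 μL total → factor 500/25 = 20
Step 4: 0.1 mL brought to 1 mL → factor 1/0.1 = 10
Step 5: 4-fold → factor 4
Overall dilution factor = 6 × 8 × 20 × 10 × 4 = 38400
Stock = 0.0651 mg/L × 38400 = 2500 mg/L = 2.50 mg/mL

2.50 mg/mL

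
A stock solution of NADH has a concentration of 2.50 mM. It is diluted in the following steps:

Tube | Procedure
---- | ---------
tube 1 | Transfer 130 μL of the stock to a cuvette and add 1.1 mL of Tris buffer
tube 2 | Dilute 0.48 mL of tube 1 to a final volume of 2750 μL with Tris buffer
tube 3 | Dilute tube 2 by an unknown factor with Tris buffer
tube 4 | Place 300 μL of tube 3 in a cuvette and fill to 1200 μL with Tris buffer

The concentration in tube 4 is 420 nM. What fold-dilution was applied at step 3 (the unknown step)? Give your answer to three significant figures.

27.5-fold

Step 1: 130 μL + 1.1 mL = 1230 μL total → factor 1230/130 = 9.4615
Step 2: 0.48 mL brought to 2750 μL → factor 2.75/0.48 = 5.7292
Step 3: unknown factor x
Step 4: 300 μL brought to 1200 μL → factor 1200/300 = 4
Product of known-step factors = 216.83
Overall factor = 2.50 mM / (420 nM) = 5952.4
x = 5952.4 / 216.83 = 27.5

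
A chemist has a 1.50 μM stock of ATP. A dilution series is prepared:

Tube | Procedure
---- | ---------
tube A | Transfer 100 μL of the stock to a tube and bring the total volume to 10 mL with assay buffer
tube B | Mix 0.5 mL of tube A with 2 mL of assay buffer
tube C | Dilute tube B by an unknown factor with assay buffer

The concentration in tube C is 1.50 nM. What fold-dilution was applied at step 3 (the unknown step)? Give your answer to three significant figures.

Step 1: 100 μL brought to 10 mL → factor 10000/100 = 100
Step 2: 0.5 mL + 2 mL = 2.5 mL total → factor 2.5/0.5 = 5
Step 3: unknown factor x
Product of known-step factors = 500
Overall factor = 1.50 μM / (1.50 nM) = 1000
x = 1000 / 500 = 2.00

2.00-fold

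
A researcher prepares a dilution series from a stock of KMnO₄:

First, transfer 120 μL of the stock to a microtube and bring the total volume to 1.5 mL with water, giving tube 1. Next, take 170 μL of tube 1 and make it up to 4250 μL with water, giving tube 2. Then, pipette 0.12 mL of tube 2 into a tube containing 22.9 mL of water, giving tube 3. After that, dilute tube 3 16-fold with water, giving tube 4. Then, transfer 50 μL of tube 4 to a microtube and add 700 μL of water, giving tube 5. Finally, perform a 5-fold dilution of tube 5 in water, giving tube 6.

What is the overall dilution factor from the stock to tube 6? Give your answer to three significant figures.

Step 1: 120 μL brought to 1.5 mL → factor 1500/120 = 12.5
Step 2: 170 μL brought to 4250 μL → factor 4250/170 = 25
Step 3: 0.12 mL + 22.9 mL = 23.02 mL total → factor 23.02/0.12 = 191.83
Step 4: 16-fold → factor 16
Step 5: 50 μL + 700 μL = 750 μL total → factor 750/50 = 15
Step 6: 5-fold → factor 5
Overall dilution factor = 12.5 × 25 × 191.83 × 16 × 15 × 5 = 7.1938 × 10^7

7.19 × 10^7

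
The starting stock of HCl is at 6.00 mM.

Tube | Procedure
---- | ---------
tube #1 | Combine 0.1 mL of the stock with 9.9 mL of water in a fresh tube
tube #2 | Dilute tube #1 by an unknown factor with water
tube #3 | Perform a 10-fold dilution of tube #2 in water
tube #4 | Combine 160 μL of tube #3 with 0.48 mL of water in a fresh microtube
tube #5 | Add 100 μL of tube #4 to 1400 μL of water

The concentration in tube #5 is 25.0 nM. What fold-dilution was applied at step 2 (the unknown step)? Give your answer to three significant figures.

4.00-fold

Step 1: 0.1 mL + 9.9 mL = 10 mL total → factor 10/0.1 = 100
Step 2: unknown factor x
Step 3: 10-fold → factor 10
Step 4: 160 μL + 0.48 mL = 640 μL total → factor 640/160 = 4
Step 5: 100 μL + 1400 μL = 1500 μL total → factor 1500/100 = 15
Product of known-step factors = 60000
Overall factor = 6.00 mM / (25.0 nM) = 2.4 × 10^5
x = 2.4 × 10^5 / 60000 = 4.00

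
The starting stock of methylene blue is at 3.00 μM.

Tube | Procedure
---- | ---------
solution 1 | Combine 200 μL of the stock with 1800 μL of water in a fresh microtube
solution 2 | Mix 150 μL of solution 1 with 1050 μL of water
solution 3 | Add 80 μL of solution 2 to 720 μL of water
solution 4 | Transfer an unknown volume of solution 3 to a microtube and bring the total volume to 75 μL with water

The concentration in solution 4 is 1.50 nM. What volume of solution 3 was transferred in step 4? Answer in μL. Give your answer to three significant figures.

Step 1: 200 μL + 1800 μL = 2000 μL total → factor 2000/200 = 10
Step 2: 150 μL + 1050 μL = 1200 μL total → factor 1200/150 = 8
Step 3: 80 μL + 720 μL = 800 μL total → factor 800/80 = 10
Step 4: v brought to 75 μL → factor = 75 μL/v
Product of known-step factors = 800
Overall factor = 3.00 μM / (1.50 nM) = 2000
Step-4 factor = 2000 / 800 = 2.5
v = 75 μL / 2.5 = 30.0 μL

30.0 μL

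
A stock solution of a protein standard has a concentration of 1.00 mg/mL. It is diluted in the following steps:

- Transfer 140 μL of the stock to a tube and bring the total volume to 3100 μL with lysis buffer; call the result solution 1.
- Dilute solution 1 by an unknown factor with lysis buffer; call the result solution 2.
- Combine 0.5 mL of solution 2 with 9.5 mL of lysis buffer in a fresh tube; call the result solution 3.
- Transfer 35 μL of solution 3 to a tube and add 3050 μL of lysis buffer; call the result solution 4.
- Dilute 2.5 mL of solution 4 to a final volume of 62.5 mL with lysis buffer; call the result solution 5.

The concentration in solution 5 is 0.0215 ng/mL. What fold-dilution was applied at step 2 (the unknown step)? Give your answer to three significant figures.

Step 1: 140 μL brought to 3100 μL → factor 3100/140 = 22.143
Step 2: unknown factor x
Step 3: 0.5 mL + 9.5 mL = 10 mL total → factor 10/0.5 = 20
Step 4: 35 μL + 3050 μL = 3085 μL total → factor 3085/35 = 88.143
Step 5: 2.5 mL brought to 62.5 mL → factor 62.5/2.5 = 25
Product of known-step factors = 9.7587 × 10^5
Overall factor = 1.00 mg/mL / (0.0215 ng/mL) = 4.6512 × 10^7
x = 4.6512 × 10^7 / 9.7587 × 10^5 = 47.7

47.7-fold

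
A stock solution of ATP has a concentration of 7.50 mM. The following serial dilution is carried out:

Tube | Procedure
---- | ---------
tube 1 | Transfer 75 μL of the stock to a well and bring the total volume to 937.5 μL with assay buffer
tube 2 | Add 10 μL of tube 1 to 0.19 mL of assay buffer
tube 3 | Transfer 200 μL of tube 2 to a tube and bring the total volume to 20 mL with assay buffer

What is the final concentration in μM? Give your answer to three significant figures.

Step 1: 75 μL brought to 937.5 μL → factor 937.5/75 = 12.5
Step 2: 10 μL + 0.19 mL = 200 μL total → factor 200/10 = 20
Step 3: 200 μL brought to 20 mL → factor 20000/200 = 100
Overall dilution factor = 12.5 × 20 × 100 = 25000
Final = 7.50 mM / 25000 = 0.0003000 mM = 0.300 μM

0.300 μM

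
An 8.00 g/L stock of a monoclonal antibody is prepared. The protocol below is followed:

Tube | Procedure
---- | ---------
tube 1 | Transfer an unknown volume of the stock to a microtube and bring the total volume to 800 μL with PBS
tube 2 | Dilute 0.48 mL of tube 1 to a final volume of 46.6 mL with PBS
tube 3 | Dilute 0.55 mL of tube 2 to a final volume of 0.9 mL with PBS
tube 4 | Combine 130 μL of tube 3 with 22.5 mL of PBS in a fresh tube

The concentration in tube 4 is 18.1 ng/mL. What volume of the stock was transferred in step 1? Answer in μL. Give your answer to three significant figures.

Step 1: v brought to 800 μL → factor = 800 μL/v
Step 2: 0.48 mL brought to 46.6 mL → factor 46.6/0.48 = 97.083
Step 3: 0.55 mL brought to 0.9 mL → factor 0.9/0.55 = 1.6364
Step 4: 130 μL + 22.5 mL = 22630 μL total → factor 22630/130 = 174.08
Product of known-step factors = 27654
Overall factor = 8.00 g/L / (18.1 ng/mL) = 4.4199 × 10^5
Step-1 factor = 4.4199 × 10^5 / 27654 = 15.983
v = 800 μL / 15.983 = 50.1 μL

50.1 μL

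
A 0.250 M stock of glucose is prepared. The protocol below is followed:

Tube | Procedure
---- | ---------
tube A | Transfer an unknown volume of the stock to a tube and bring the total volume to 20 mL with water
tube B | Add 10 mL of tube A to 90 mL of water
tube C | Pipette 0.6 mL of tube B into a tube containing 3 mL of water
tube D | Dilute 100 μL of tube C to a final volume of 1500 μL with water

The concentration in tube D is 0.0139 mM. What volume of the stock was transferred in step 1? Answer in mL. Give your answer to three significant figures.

1.00 mL

Step 1: v brought to 20 mL → factor = 20 mL/v
Step 2: 10 mL + 90 mL = 100 mL total → factor 100/10 = 10
Step 3: 0.6 mL + 3 mL = 3.6 mL total → factor 3.6/0.6 = 6
Step 4: 100 μL brought to 1500 μL → factor 1500/100 = 15
Product of known-step factors = 900
Overall factor = 0.250 M / (0.0139 mM) = 17986
Step-1 factor = 17986 / 900 = 19.984
v = 20 mL / 19.984 = 1.00 mL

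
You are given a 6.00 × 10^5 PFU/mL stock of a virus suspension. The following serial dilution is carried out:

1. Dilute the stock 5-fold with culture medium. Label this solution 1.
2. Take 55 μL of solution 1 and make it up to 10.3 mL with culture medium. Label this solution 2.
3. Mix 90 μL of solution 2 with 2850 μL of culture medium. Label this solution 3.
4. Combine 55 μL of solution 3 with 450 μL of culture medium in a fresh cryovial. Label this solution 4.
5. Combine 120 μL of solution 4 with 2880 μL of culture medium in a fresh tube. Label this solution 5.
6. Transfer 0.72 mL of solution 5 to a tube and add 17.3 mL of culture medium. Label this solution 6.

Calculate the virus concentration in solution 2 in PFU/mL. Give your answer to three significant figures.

641 PFU/mL

Step 1: 5-fold → factor 5
Step 2: 55 μL brought to 10.3 mL → factor 10300/55 = 187.27
Dilution factor through solution 2 = 5 × 187.27 = 936.36
[solution 2] = 6.00 × 10^5 PFU/mL / 936.36 = 641 PFU/mL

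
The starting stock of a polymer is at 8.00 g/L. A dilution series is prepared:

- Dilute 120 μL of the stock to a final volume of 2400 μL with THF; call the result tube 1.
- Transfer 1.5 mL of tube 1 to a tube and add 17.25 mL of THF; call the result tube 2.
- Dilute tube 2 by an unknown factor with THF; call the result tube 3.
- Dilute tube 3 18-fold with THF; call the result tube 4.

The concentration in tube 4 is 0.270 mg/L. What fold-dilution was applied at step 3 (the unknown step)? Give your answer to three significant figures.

6.58-fold

Step 1: 120 μL brought to 2400 μL → factor 2400/120 = 20
Step 2: 1.5 mL + 17.25 mL = 18.75 mL total → factor 18.75/1.5 = 12.5
Step 3: unknown factor x
Step 4: 18-fold → factor 18
Product of known-step factors = 4500
Overall factor = 8.00 g/L / (0.270 mg/L) = 29630
x = 29630 / 4500 = 6.58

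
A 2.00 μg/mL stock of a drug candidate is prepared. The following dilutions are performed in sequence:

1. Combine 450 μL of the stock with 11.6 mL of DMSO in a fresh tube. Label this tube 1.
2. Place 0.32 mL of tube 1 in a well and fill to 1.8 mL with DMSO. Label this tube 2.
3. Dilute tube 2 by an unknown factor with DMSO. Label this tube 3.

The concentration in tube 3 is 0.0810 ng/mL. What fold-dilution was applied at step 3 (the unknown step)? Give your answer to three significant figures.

Step 1: 450 μL + 11.6 mL = 12050 μL total → factor 12050/450 = 26.778
Step 2: 0.32 mL brought to 1.8 mL → factor 1.8/0.32 = 5.625
Step 3: unknown factor x
Product of known-step factors = 150.62
Overall factor = 2.00 μg/mL / (0.0810 ng/mL) = 24691
x = 24691 / 150.62 = 164

164-fold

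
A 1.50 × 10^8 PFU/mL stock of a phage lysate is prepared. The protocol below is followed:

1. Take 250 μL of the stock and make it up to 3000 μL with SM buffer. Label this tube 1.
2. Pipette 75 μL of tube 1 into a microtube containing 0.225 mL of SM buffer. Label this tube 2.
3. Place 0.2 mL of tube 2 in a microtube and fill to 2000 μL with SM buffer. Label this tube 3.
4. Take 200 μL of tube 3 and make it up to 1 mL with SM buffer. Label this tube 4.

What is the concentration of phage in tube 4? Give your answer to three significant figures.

6.25 × 10^4 PFU/mL

Step 1: 250 μL brought to 3000 μL → factor 3000/250 = 12
Step 2: 75 μL + 0.225 mL = 300 μL total → factor 300/75 = 4
Step 3: 0.2 mL brought to 2000 μL → factor 2/0.2 = 10
Step 4: 200 μL brought to 1 mL → factor 1000/200 = 5
Overall dilution factor = 12 × 4 × 10 × 5 = 2400
Final = 1.50 × 10^8 PFU/mL / 2400 = 6.25 × 10^4 PFU/mL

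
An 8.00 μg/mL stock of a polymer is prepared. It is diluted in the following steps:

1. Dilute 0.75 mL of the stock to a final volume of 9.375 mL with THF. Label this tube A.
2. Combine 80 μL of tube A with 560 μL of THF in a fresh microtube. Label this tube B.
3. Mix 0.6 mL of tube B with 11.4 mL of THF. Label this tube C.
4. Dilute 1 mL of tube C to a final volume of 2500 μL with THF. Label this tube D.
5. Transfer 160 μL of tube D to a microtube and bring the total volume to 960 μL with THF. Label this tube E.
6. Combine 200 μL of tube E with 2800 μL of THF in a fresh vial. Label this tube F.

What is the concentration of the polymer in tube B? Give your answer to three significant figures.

0.0800 μg/mL

Step 1: 0.75 mL brought to 9.375 mL → factor 9.375/0.75 = 12.5
Step 2: 80 μL + 560 μL = 640 μL total → factor 640/80 = 8
Dilution factor through tube B = 12.5 × 8 = 100
[tube B] = 8.00 μg/mL / 100 = 0.0800 μg/mL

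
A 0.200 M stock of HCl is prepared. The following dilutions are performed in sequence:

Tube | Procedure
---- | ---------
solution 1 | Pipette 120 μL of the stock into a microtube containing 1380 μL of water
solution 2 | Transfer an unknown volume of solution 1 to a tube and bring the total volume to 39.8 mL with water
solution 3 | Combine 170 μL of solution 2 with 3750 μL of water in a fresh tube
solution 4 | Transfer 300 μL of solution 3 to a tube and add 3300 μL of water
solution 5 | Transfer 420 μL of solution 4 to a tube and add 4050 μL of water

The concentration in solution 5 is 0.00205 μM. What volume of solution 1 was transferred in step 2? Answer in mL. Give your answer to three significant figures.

Step 1: 120 μL + 1380 μL = 1500 μL total → factor 1500/120 = 12.5
Step 2: v brought to 39.8 mL → factor = 39.8 mL/v
Step 3: 170 μL + 3750 μL = 3920 μL total → factor 3920/170 = 23.059
Step 4: 300 μL + 3300 μL = 3600 μL total → factor 3600/300 = 12
Step 5: 420 μL + 4050 μL = 4470 μL total → factor 4470/420 = 10.643
Product of known-step factors = 36812
Overall factor = 0.200 M / (0.00205 μM) = 9.7561 × 10^7
Step-2 factor = 9.7561 × 10^7 / 36812 = 2650.3
v = 39.8 mL / 2650.3 = 0.0150 mL

0.0150 mL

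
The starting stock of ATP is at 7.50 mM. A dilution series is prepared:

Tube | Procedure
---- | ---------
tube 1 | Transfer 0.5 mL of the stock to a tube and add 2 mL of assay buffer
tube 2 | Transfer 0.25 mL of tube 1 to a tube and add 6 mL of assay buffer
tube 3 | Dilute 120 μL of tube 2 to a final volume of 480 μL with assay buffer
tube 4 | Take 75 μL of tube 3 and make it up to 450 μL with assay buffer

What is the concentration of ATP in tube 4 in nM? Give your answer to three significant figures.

Step 1: 0.5 mL + 2 mL = 2.5 mL total → factor 2.5/0.5 = 5
Step 2: 0.25 mL + 6 mL = 6.25 mL total → factor 6.25/0.25 = 25
Step 3: 120 μL brought to 480 μL → factor 480/120 = 4
Step 4: 75 μL brought to 450 μL → factor 450/75 = 6
Overall dilution factor = 5 × 25 × 4 × 6 = 3000
Final = 7.50 mM / 3000 = 0.002500 mM = 2.50 × 10^3 nM

2.50 × 10^3 nM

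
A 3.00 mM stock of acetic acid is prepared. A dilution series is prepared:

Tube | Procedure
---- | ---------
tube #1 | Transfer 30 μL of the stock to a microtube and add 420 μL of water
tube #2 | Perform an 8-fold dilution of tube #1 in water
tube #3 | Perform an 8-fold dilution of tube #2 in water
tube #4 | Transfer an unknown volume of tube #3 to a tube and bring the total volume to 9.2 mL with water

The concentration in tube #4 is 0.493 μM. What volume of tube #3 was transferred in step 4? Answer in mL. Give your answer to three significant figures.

1.45 mL

Step 1: 30 μL + 420 μL = 450 μL total → factor 450/30 = 15
Step 2: 8-fold → factor 8
Step 3: 8-fold → factor 8
Step 4: v brought to 9.2 mL → factor = 9.2 mL/v
Product of known-step factors = 960
Overall factor = 3.00 mM / (0.493 μM) = 6085.2
Step-4 factor = 6085.2 / 960 = 6.3387
v = 9.2 mL / 6.3387 = 1.45 mL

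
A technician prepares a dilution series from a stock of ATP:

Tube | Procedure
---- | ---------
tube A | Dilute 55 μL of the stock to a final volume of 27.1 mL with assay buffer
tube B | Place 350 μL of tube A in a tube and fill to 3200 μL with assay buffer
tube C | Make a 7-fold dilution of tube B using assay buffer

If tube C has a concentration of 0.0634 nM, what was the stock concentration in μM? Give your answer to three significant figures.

Step 1: 55 μL brought to 27.1 mL → factor 27100/55 = 492.73
Step 2: 350 μL brought to 3200 μL → factor 3200/350 = 9.1429
Step 3: 7-fold → factor 7
Overall dilution factor = 492.73 × 9.1429 × 7 = 31535
Stock = 0.0634 nM × 31535 = 1999 nM = 2.00 μM

2.00 μM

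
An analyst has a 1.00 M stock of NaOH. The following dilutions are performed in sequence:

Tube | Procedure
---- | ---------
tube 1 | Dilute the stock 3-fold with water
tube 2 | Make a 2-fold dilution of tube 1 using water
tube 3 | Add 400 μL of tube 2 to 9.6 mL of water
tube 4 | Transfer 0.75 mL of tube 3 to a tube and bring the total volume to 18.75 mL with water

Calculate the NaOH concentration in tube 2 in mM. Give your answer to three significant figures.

Step 1: 3-fold → factor 3
Step 2: 2-fold → factor 2
Dilution factor through tube 2 = 3 × 2 = 6
[tube 2] = 1.00 M / 6 = 0.1667 M = 167 mM

167 mM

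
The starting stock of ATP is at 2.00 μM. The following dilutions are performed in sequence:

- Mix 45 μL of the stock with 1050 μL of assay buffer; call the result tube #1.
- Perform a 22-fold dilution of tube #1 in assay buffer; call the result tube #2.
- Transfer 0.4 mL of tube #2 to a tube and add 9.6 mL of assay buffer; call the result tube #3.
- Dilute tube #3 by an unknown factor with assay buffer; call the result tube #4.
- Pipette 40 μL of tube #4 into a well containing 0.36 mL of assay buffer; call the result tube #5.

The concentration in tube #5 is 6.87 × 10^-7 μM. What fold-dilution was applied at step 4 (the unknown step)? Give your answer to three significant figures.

Step 1: 45 μL + 1050 μL = 1095 μL total → factor 1095/45 = 24.333
Step 2: 22-fold → factor 22
Step 3: 0.4 mL + 9.6 mL = 10 mL total → factor 10/0.4 = 25
Step 4: unknown factor x
Step 5: 40 μL + 0.36 mL = 400 μL total → factor 400/40 = 10
Product of known-step factors = 1.3383 × 10^5
Overall factor = 2.00 μM / (6.87 × 10^-7 μM) = 2.9112 × 10^6
x = 2.9112 × 10^6 / 1.3383 × 10^5 = 21.8

21.8-fold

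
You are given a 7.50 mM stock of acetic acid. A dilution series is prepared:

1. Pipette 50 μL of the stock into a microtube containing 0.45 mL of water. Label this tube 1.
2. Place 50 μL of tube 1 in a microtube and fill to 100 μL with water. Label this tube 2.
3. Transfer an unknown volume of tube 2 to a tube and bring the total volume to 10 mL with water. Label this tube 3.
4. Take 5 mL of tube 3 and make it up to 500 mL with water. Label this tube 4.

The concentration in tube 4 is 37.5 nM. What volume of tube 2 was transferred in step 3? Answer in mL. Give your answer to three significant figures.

0.100 mL

Step 1: 50 μL + 0.45 mL = 500 μL total → factor 500/50 = 10
Step 2: 50 μL brought to 100 μL → factor 100/50 = 2
Step 3: v brought to 10 mL → factor = 10 mL/v
Step 4: 5 mL brought to 500 mL → factor 500/5 = 100
Product of known-step factors = 2000
Overall factor = 7.50 mM / (37.5 nM) = 2 × 10^5
Step-3 factor = 2 × 10^5 / 2000 = 100
v = 10 mL / 100 = 0.100 mL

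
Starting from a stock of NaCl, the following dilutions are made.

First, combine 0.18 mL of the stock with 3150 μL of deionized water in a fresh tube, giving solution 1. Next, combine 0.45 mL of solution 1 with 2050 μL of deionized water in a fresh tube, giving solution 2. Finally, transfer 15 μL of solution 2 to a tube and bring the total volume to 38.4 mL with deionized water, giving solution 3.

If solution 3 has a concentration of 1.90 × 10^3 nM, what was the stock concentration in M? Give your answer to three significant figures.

Step 1: 0.18 mL + 3150 μL = 3.33 mL total → factor 3.33/0.18 = 18.5
Step 2: 0.45 mL + 2050 μL = 2.5 mL total → factor 2.5/0.45 = 5.5556
Step 3: 15 μL brought to 38.4 mL → factor 38400/15 = 2560
Overall dilution factor = 18.5 × 5.5556 × 2560 = 2.6311 × 10^5
Stock = 1.90 × 10^3 nM × 2.6311 × 10^5 = 4.999 × 10^8 nM = 0.500 M

0.500 M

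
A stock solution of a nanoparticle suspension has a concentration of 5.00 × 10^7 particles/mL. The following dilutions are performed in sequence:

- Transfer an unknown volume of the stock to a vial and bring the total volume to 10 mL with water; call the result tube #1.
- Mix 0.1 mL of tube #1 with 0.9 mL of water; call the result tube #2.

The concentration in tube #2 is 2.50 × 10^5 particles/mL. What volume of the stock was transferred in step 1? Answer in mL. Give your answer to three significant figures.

Step 1: v brought to 10 mL → factor = 10 mL/v
Step 2: 0.1 mL + 0.9 mL = 1 mL total → factor 1/0.1 = 10
Product of known-step factors = 10
Overall factor = 5.00 × 10^7 particles/mL / (2.50 × 10^5 particles/mL) = 200
Step-1 factor = 200 / 10 = 20
v = 10 mL / 20 = 0.500 mL

0.500 mL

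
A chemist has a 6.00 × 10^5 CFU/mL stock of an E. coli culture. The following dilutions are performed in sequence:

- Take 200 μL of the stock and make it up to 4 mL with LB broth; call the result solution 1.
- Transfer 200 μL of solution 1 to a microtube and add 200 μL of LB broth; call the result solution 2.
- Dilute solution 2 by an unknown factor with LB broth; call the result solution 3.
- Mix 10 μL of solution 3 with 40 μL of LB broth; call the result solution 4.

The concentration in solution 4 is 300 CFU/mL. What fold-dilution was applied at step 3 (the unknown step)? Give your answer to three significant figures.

10.0-fold

Step 1: 200 μL brought to 4 mL → factor 4000/200 = 20
Step 2: 200 μL + 200 μL = 400 μL total → factor 400/200 = 2
Step 3: unknown factor x
Step 4: 10 μL + 40 μL = 50 μL total → factor 50/10 = 5
Product of known-step factors = 200
Overall factor = 6.00 × 10^5 CFU/mL / (300 CFU/mL) = 2000
x = 2000 / 200 = 10.0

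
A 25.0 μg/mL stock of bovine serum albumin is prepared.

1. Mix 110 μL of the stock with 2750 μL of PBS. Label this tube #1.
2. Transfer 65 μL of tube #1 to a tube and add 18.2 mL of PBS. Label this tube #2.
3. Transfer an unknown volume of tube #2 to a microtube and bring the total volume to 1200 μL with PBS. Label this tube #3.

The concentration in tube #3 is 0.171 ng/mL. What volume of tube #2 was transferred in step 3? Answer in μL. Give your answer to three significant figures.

Step 1: 110 μL + 2750 μL = 2860 μL total → factor 2860/110 = 26
Step 2: 65 μL + 18.2 mL = 18265 μL total → factor 18265/65 = 281
Step 3: v brought to 1200 μL → factor = 1200 μL/v
Product of known-step factors = 7306
Overall factor = 25.0 μg/mL / (0.171 ng/mL) = 1.462 × 10^5
Step-3 factor = 1.462 × 10^5 / 7306 = 20.011
v = 1200 μL / 20.011 = 60.0 μL

60.0 μL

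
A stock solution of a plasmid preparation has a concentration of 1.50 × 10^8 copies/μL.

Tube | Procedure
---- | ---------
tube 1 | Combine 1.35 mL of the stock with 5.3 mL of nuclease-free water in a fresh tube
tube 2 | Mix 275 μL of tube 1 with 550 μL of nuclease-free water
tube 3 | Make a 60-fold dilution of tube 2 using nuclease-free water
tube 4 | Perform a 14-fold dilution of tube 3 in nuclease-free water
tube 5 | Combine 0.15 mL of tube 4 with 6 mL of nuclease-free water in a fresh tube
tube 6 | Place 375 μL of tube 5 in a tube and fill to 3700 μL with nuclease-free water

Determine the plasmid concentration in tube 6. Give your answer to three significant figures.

29.9 copies/μL

Step 1: 1.35 mL + 5.3 mL = 6.65 mL total → factor 6.65/1.35 = 4.9259
Step 2: 275 μL + 550 μL = 825 μL total → factor 825/275 = 3
Step 3: 60-fold → factor 60
Step 4: 14-fold → factor 14
Step 5: 0.15 mL + 6 mL = 6.15 mL total → factor 6.15/0.15 = 41
Step 6: 375 μL brought to 3700 μL → factor 3700/375 = 9.8667
Overall dilution factor = 4.9259 × 3 × 60 × 14 × 41 × 9.8667 = 5.0216 × 10^6
Final = 1.50 × 10^8 copies/μL / 5.0216 × 10^6 = 29.9 copies/μL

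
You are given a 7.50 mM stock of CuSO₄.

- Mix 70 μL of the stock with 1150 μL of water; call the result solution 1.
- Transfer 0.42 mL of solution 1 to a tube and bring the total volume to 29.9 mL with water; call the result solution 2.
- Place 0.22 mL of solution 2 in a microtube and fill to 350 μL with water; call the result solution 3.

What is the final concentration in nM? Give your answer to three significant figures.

Step 1: 70 μL + 1150 μL = 1220 μL total → factor 1220/70 = 17.429
Step 2: 0.42 mL brought to 29.9 mL → factor 29.9/0.42 = 71.19
Step 3: 0.22 mL brought to 350 μL → factor 0.35/0.22 = 1.5909
Overall dilution factor = 17.429 × 71.19 × 1.5909 = 1973.9
Final = 7.50 mM / 1973.9 = 0.003800 mM = 3.80 × 10^3 nM

3.80 × 10^3 nM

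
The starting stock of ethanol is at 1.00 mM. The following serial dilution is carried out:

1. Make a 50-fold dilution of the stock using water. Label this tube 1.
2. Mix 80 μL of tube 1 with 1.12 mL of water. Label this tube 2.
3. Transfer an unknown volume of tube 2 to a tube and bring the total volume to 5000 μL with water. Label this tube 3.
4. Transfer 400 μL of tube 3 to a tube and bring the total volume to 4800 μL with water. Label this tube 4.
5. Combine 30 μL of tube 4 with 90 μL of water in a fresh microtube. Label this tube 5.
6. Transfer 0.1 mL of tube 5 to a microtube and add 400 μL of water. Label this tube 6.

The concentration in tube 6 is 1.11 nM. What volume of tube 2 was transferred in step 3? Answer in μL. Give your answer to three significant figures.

Step 1: 50-fold → factor 50
Step 2: 80 μL + 1.12 mL = 1200 μL total → factor 1200/80 = 15
Step 3: v brought to 5000 μL → factor = 5000 μL/v
Step 4: 400 μL brought to 4800 μL → factor 4800/400 = 12
Step 5: 30 μL + 90 μL = 120 μL total → factor 120/30 = 4
Step 6: 0.1 mL + 400 μL = 0.5 mL total → factor 0.5/0.1 = 5
Product of known-step factors = 1.8 × 10^5
Overall factor = 1.00 mM / (1.11 nM) = 9.009 × 10^5
Step-3 factor = 9.009 × 10^5 / 1.8 × 10^5 = 5.005
v = 5000 μL / 5.005 = 999 μL

999 μL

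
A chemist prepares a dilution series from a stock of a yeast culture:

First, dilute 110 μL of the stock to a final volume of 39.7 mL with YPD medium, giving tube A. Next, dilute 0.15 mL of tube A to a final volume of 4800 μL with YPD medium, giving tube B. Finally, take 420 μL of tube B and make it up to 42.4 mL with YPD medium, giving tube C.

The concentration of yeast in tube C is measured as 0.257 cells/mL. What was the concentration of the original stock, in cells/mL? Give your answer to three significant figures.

3.00 × 10^5 cells/mL

Step 1: 110 μL brought to 39.7 mL → factor 39700/110 = 360.91
Step 2: 0.15 mL brought to 4800 μL → factor 4.8/0.15 = 32
Step 3: 420 μL brought to 42.4 mL → factor 42400/420 = 100.95
Overall dilution factor = 360.91 × 32 × 100.95 = 1.1659 × 10^6
Stock = 0.257 cells/mL × 1.1659 × 10^6 = 3.00 × 10^5 cells/mL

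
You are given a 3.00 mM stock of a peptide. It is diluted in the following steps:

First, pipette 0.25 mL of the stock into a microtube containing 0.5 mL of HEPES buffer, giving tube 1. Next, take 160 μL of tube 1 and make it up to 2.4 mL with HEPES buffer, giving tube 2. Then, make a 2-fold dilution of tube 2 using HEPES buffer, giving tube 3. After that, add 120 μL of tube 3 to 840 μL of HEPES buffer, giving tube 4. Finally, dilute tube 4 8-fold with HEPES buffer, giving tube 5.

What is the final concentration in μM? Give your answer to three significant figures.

Step 1: 0.25 mL + 0.5 mL = 0.75 mL total → factor 0.75/0.25 = 3
Step 2: 160 μL brought to 2.4 mL → factor 2400/160 = 15
Step 3: 2-fold → factor 2
Step 4: 120 μL + 840 μL = 960 μL total → factor 960/120 = 8
Step 5: 8-fold → factor 8
Overall dilution factor = 3 × 15 × 2 × 8 × 8 = 5760
Final = 3.00 mM / 5760 = 0.0005208 mM = 0.521 μM

0.521 μM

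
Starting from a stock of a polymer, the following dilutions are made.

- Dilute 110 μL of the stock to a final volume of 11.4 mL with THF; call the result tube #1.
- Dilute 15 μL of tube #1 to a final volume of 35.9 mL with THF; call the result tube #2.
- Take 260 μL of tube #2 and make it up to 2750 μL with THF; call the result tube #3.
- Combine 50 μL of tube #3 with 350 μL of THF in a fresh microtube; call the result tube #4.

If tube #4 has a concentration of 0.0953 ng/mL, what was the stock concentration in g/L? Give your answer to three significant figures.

Step 1: 110 μL brought to 11.4 mL → factor 11400/110 = 103.64
Step 2: 15 μL brought to 35.9 mL → factor 35900/15 = 2393.3
Step 3: 260 μL brought to 2750 μL → factor 2750/260 = 10.577
Step 4: 50 μL + 350 μL = 400 μL total → factor 400/50 = 8
Overall dilution factor = 103.64 × 2393.3 × 10.577 × 8 = 2.0988 × 10^7
Stock = 0.0953 ng/mL × 2.0988 × 10^7 = 2.000 × 10^6 ng/mL = 2.00 g/L

2.00 g/L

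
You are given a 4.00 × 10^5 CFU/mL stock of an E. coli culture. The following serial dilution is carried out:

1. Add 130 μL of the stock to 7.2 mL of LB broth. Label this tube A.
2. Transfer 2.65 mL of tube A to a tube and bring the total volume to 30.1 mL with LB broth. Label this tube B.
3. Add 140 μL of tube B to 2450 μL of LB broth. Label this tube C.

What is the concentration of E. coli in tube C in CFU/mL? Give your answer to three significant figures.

33.8 CFU/mL

Step 1: 130 μL + 7.2 mL = 7330 μL total → factor 7330/130 = 56.385
Step 2: 2.65 mL brought to 30.1 mL → factor 30.1/2.65 = 11.358
Step 3: 140 μL + 2450 μL = 2590 μL total → factor 2590/140 = 18.5
Overall dilution factor = 56.385 × 11.358 × 18.5 = 11848
Final = 4.00 × 10^5 CFU/mL / 11848 = 33.8 CFU/mL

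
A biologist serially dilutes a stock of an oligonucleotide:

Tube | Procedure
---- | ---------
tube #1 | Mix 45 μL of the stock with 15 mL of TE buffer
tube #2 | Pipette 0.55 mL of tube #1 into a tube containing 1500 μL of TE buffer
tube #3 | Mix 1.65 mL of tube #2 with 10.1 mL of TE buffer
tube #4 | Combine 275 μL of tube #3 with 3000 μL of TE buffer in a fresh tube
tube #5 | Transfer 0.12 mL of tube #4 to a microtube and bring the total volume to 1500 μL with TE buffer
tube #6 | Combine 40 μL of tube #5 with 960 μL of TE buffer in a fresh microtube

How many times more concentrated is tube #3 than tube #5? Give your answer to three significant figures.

149

Step 1: 45 μL + 15 mL = 15045 μL total → factor 15045/45 = 334.33
Step 2: 0.55 mL + 1500 μL = 2.05 mL total → factor 2.05/0.55 = 3.7273
Step 3: 1.65 mL + 10.1 mL = 11.75 mL total → factor 11.75/1.65 = 7.1212
Step 4: 275 μL + 3000 μL = 3275 μL total → factor 3275/275 = 11.909
Step 5: 0.12 mL brought to 1500 μL → factor 1.5/0.12 = 12.5
Dilution factor to tube #3 = 8874.1; to tube #5 = 1.321 × 10^6
[tube #3]/[tube #5] = (factor to tube #5)/(factor to tube #3) = 1.321 × 10^6/8874.1 = 149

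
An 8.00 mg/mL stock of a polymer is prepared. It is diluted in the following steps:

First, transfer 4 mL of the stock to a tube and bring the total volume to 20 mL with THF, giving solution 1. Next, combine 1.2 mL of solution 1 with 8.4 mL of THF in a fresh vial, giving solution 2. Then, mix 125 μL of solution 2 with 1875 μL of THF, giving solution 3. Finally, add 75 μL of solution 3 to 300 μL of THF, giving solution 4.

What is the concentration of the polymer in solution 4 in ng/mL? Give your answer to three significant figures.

2.50 × 10^3 ng/mL

Step 1: 4 mL brought to 20 mL → factor 20/4 = 5
Step 2: 1.2 mL + 8.4 mL = 9.6 mL total → factor 9.6/1.2 = 8
Step 3: 125 μL + 1875 μL = 2000 μL total → factor 2000/125 = 16
Step 4: 75 μL + 300 μL = 375 μL total → factor 375/75 = 5
Overall dilution factor = 5 × 8 × 16 × 5 = 3200
Final = 8.00 mg/mL / 3200 = 0.002500 mg/mL = 2.50 × 10^3 ng/mL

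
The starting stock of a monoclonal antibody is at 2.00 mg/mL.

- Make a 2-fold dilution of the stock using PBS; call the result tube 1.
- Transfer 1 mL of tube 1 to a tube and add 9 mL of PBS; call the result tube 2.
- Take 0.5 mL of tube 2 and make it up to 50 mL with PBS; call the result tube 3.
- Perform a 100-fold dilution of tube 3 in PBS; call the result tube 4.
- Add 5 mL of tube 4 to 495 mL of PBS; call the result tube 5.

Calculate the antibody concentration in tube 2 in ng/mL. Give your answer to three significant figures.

Step 1: 2-fold → factor 2
Step 2: 1 mL + 9 mL = 10 mL total → factor 10/1 = 10
Dilution factor through tube 2 = 2 × 10 = 20
[tube 2] = 2.00 mg/mL / 20 = 0.1000 mg/mL = 1.00 × 10^5 ng/mL

1.00 × 10^5 ng/mL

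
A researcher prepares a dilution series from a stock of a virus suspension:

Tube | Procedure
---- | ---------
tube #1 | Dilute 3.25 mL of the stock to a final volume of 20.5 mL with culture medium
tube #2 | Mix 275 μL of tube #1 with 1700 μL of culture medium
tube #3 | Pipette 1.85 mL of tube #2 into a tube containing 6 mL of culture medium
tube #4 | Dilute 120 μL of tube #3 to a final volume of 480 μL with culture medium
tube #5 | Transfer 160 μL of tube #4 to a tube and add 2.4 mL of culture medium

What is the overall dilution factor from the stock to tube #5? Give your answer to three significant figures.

1.23 × 10^4

Step 1: 3.25 mL brought to 20.5 mL → factor 20.5/3.25 = 6.3077
Step 2: 275 μL + 1700 μL = 1975 μL total → factor 1975/275 = 7.1818
Step 3: 1.85 mL + 6 mL = 7.85 mL total → factor 7.85/1.85 = 4.2432
Step 4: 120 μL brought to 480 μL → factor 480/120 = 4
Step 5: 160 μL + 2.4 mL = 2560 μL total → factor 2560/160 = 16
Overall dilution factor = 6.3077 × 7.1818 × 4.2432 × 4 × 16 = 12302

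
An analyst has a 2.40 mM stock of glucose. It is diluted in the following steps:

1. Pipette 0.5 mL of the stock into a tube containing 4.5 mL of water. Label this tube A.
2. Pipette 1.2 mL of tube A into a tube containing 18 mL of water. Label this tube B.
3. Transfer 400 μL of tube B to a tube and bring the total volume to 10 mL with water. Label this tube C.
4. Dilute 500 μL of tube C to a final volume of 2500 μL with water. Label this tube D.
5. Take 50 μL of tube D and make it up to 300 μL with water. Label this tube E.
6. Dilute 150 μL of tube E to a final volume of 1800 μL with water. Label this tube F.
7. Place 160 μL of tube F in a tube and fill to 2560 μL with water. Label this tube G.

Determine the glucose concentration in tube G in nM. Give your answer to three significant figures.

Step 1: 0.5 mL + 4.5 mL = 5 mL total → factor 5/0.5 = 10
Step 2: 1.2 mL + 18 mL = 19.2 mL total → factor 19.2/1.2 = 16
Step 3: 400 μL brought to 10 mL → factor 10000/400 = 25
Step 4: 500 μL brought to 2500 μL → factor 2500/500 = 5
Step 5: 50 μL brought to 300 μL → factor 300/50 = 6
Step 6: 150 μL brought to 1800 μL → factor 1800/150 = 12
Step 7: 160 μL brought to 2560 μL → factor 2560/160 = 16
Overall dilution factor = 10 × 16 × 25 × 5 × 6 × 12 × 16 = 2.304 × 10^7
Final = 2.40 mM / 2.304 × 10^7 = 1.042 × 10^-7 mM = 0.104 nM

0.104 nM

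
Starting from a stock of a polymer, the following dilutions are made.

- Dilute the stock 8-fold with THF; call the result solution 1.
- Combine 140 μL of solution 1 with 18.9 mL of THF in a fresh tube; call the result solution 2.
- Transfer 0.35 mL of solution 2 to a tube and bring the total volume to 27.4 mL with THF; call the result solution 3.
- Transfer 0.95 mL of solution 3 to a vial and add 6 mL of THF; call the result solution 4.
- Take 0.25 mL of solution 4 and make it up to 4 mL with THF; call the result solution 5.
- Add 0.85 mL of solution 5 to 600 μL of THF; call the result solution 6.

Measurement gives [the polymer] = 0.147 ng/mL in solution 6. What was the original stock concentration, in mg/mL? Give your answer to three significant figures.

Step 1: 8-fold → factor 8
Step 2: 140 μL + 18.9 mL = 19040 μL total → factor 19040/140 = 136
Step 3: 0.35 mL brought to 27.4 mL → factor 27.4/0.35 = 78.286
Step 4: 0.95 mL + 6 mL = 6.95 mL total → factor 6.95/0.95 = 7.3158
Step 5: 0.25 mL brought to 4 mL → factor 4/0.25 = 16
Step 6: 0.85 mL + 600 μL = 1.45 mL total → factor 1.45/0.85 = 1.7059
Overall dilution factor = 8 × 136 × 78.286 × 7.3158 × 16 × 1.7059 = 1.7008 × 10^7
Stock = 0.147 ng/mL × 1.7008 × 10^7 = 2.500 × 10^6 ng/mL = 2.50 mg/mL

2.50 mg/mL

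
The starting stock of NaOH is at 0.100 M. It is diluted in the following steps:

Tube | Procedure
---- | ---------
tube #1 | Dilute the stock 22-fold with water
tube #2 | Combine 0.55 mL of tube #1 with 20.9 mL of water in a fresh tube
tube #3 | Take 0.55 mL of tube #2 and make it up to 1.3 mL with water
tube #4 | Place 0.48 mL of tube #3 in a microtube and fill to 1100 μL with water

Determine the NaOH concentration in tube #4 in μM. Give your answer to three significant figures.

21.5 μM

Step 1: 22-fold → factor 22
Step 2: 0.55 mL + 20.9 mL = 21.45 mL total → factor 21.45/0.55 = 39
Step 3: 0.55 mL brought to 1.3 mL → factor 1.3/0.55 = 2.3636
Step 4: 0.48 mL brought to 1100 μL → factor 1.1/0.48 = 2.2917
Overall dilution factor = 22 × 39 × 2.3636 × 2.2917 = 4647.5
Final = 0.100 M / 4647.5 = 2.152 × 10^-5 M = 21.5 μM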